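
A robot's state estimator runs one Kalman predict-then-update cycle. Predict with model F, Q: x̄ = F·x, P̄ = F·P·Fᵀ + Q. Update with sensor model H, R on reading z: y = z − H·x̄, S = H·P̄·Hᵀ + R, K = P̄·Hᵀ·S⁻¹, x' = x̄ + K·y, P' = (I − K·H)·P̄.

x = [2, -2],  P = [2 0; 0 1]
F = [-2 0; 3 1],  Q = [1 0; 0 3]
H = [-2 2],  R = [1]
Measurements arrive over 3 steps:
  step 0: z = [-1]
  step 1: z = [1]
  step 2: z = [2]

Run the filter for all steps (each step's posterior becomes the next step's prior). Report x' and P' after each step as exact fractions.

step 0: x' = [-10/13, -16/13], P' = [225/221 12/13; 12/13 14/13]
step 1: x' = [-9810/35369, 6642/35369], P' = [29385/35369 26506/35369; 26506/35369 32414/35369]
step 2: x' = [-105496/675667, 559060/675667], P' = [3924533/4729669 3542302/4729669; 3542302/4729669 4333646/4729669]

step 0: x̄ = F·x = [-4, 4]
step 0: P̄ = F·P·Fᵀ + Q = [9 -12; -12 22]
step 0: y = z − H·x̄ = [-17]
step 0: S = H·P̄·Hᵀ + R = [221]
step 0: K = P̄·Hᵀ·S⁻¹ = [-42/221; 4/13]
step 0: x' = x̄ + K·y = [-10/13, -16/13]
step 0: P' = (I − K·H)·P̄ = [225/221 12/13; 12/13 14/13]
step 1: x̄ = F·x = [20/13, -46/13]
step 1: P̄ = F·P·Fᵀ + Q = [1121/221 -1758/221; -1758/221 4150/221]
step 1: y = z − H·x̄ = [145/13]
step 1: S = H·P̄·Hᵀ + R = [35369/221]
step 1: K = P̄·Hᵀ·S⁻¹ = [-5758/35369; 11816/35369]
step 1: x' = x̄ + K·y = [-9810/35369, 6642/35369]
step 1: P' = (I − K·H)·P̄ = [29385/35369 26506/35369; 26506/35369 32414/35369]
step 2: x̄ = F·x = [19620/35369, -22788/35369]
step 2: P̄ = F·P·Fᵀ + Q = [152909/35369 -229322/35369; -229322/35369 562022/35369]
step 2: y = z − H·x̄ = [155554/35369]
step 2: S = H·P̄·Hᵀ + R = [4729669/35369]
step 2: K = P̄·Hᵀ·S⁻¹ = [-764462/4729669; 1582688/4729669]
step 2: x' = x̄ + K·y = [-105496/675667, 559060/675667]
step 2: P' = (I − K·H)·P̄ = [3924533/4729669 3542302/4729669; 3542302/4729669 4333646/4729669]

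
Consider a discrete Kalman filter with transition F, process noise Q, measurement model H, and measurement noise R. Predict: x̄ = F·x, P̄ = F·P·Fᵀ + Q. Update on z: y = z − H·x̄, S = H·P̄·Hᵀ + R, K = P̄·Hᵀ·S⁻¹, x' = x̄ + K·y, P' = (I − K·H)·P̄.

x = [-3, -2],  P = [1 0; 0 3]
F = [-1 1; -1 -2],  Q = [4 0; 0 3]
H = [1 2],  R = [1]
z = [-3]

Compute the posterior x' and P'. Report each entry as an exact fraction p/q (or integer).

x̄ = F·x = [1, 7]
P̄ = F·P·Fᵀ + Q = [8 -5; -5 16]
y = z − H·x̄ = [-18]
S = H·P̄·Hᵀ + R = [53]
K = P̄·Hᵀ·S⁻¹ = [-2/53; 27/53]
x' = x̄ + K·y = [89/53, -115/53]
P' = (I − K·H)·P̄ = [420/53 -211/53; -211/53 119/53]

x' = [89/53, -115/53]
P' = [420/53 -211/53; -211/53 119/53]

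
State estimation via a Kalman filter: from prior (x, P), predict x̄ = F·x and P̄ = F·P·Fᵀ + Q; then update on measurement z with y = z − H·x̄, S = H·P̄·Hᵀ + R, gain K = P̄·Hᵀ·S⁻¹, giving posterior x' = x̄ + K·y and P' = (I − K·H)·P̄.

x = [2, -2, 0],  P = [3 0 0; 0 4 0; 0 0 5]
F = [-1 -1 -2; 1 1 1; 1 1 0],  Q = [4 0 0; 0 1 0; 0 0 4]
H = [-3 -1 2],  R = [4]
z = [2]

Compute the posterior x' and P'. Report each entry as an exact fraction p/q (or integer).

x' = [-30/49, 52/147, 12/49]
P' = [169/49 -53/49 197/49; -53/49 559/147 31/49; 197/49 31/49 323/49]

x̄ = F·x = [0, 0, 0]
P̄ = F·P·Fᵀ + Q = [31 -17 -7; -17 13 7; -7 7 11]
y = z − H·x̄ = [2]
S = H·P̄·Hᵀ + R = [294]
K = P̄·Hᵀ·S⁻¹ = [-15/49; 26/147; 6/49]
x' = x̄ + K·y = [-30/49, 52/147, 12/49]
P' = (I − K·H)·P̄ = [169/49 -53/49 197/49; -53/49 559/147 31/49; 197/49 31/49 323/49]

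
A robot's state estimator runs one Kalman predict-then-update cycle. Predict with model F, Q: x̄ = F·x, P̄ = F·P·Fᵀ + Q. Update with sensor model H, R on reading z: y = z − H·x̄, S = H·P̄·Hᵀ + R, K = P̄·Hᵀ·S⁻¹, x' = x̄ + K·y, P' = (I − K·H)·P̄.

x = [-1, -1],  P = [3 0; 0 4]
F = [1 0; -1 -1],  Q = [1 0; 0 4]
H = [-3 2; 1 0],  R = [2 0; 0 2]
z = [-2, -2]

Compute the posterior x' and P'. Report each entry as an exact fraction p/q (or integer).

x' = [-13/24, -13/8]
P' = [37/48 17/16; 17/16 31/16]

x̄ = F·x = [-1, 2]
P̄ = F·P·Fᵀ + Q = [4 -3; -3 11]
y = z − H·x̄ = [-9, -1]
S = H·P̄·Hᵀ + R = [118 -18; -18 6]
K = P̄·Hᵀ·S⁻¹ = [-3/32 37/96; 11/32 17/32]
x' = x̄ + K·y = [-13/24, -13/8]
P' = (I − K·H)·P̄ = [37/48 17/16; 17/16 31/16]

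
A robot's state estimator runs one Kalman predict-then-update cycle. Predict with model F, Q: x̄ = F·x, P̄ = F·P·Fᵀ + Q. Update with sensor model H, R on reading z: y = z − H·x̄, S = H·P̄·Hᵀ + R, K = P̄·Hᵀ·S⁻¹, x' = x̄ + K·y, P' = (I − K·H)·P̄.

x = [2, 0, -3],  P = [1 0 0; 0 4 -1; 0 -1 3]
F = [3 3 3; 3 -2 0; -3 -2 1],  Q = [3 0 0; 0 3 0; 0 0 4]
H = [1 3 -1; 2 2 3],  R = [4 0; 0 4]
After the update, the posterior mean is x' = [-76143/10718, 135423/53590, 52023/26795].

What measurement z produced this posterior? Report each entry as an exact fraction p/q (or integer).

z = [-2, -3]

x̄ = F·x = [-3, 6, -9]
P̄ = F·P·Fᵀ + Q = [57 -9 -21; -9 28 9; -21 9 36]
S = H·P̄·Hᵀ + R = [283 144; 144 452]
K = P̄·Hᵀ·S⁻¹ = [915/5359 399/21436; 5118/26795 8891/107180; -6414/26795 7023/26795]
x' − x̄ = [-43989/10718, -186117/53590, 293178/26795] = K·y
y = (KᵀK)⁻¹·Kᵀ·(x' − x̄) = [-26, 18]
z = y + H·x̄ = [-26, 18] + [24, -21] = [-2, -3]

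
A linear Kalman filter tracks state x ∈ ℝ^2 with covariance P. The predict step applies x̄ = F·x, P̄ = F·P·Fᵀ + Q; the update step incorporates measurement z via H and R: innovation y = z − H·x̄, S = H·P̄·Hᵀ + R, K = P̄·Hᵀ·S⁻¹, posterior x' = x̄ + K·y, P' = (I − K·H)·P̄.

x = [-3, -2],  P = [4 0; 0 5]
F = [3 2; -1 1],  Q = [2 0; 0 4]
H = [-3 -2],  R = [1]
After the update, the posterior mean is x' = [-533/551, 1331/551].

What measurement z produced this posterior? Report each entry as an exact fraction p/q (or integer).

z = [-2]

x̄ = F·x = [-13, 1]
P̄ = F·P·Fᵀ + Q = [58 -2; -2 13]
S = H·P̄·Hᵀ + R = [551]
K = P̄·Hᵀ·S⁻¹ = [-170/551; -20/551]
x' − x̄ = [6630/551, 780/551] = K·y
y = (KᵀK)⁻¹·Kᵀ·(x' − x̄) = [-39]
z = y + H·x̄ = [-39] + [37] = [-2]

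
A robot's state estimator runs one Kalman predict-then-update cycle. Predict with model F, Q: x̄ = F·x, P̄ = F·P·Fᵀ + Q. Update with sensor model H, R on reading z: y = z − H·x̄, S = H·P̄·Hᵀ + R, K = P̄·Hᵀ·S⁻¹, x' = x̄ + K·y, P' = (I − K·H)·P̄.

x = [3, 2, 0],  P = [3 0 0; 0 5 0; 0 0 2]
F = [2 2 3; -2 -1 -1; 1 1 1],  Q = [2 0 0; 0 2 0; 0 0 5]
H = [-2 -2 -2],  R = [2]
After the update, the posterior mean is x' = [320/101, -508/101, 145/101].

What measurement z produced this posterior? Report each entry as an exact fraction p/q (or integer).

x̄ = F·x = [10, -8, 5]
P̄ = F·P·Fᵀ + Q = [52 -28 22; -28 21 -13; 22 -13 15]
S = H·P̄·Hᵀ + R = [202]
K = P̄·Hᵀ·S⁻¹ = [-46/101; 20/101; -24/101]
x' − x̄ = [-690/101, 300/101, -360/101] = K·y
y = (KᵀK)⁻¹·Kᵀ·(x' − x̄) = [15]
z = y + H·x̄ = [15] + [-14] = [1]

z = [1]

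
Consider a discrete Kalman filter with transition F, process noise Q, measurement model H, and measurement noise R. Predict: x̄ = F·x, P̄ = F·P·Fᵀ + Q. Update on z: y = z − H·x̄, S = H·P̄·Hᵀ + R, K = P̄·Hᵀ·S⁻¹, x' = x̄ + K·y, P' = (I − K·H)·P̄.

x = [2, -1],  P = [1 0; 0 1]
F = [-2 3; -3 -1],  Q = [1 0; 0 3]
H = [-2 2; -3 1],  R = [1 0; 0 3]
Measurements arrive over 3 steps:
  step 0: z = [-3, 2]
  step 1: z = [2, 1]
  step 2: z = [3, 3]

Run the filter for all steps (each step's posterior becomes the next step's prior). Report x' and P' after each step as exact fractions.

step 0: x' = [-539/262, -473/131], P' = [2291/3144 217/262; 217/262 153/131]
step 1: x' = [-256267/414751, 144506/414751], P' = [214202/414751 236564/414751; 236564/414751 354871/414751]
step 2: x' = [3238676/74735091, 42633461/24911697], P' = [192493667/373675455 70723796/124558485; 70723796/124558485 35323043/41519495]

step 0: x̄ = F·x = [-7, -5]
step 0: P̄ = F·P·Fᵀ + Q = [14 3; 3 13]
step 0: y = z − H·x̄ = [-7, -14]
step 0: S = H·P̄·Hᵀ + R = [85 86; 86 124]
step 0: K = P̄·Hᵀ·S⁻¹ = [313/1572 -1423/3144; 89/131 -115/262]
step 0: x' = x̄ + K·y = [-539/262, -473/131]
step 0: P' = (I − K·H)·P̄ = [2291/3144 217/262; 217/262 153/131]
step 1: x̄ = F·x = [-880/131, 2563/262]
step 1: P̄ = F·P·Fᵀ + Q = [3527/786 -2583/524; -2583/524 16449/1048]
step 1: y = z − H·x̄ = [-31, -7581/262]
step 1: S = H·P̄·Hᵀ + R = [727/6 391/4; 391/4 92913/1048]
step 1: K = P̄·Hᵀ·S⁻¹ = [44724/414751 -406042/1244253; 236614/414751 -354821/1244253]
step 1: x' = x̄ + K·y = [-256267/414751, 144506/414751]
step 1: P' = (I − K·H)·P̄ = [214202/414751 236564/414751; 236564/414751 354871/414751]
step 2: x̄ = F·x = [946052/414751, 624295/414751]
step 2: P̄ = F·P·Fᵀ + Q = [1626630/414751 -1435349/414751; -1435349/414751 4946326/414751]
step 2: y = z − H·x̄ = [1887767/414751, 182006/21829]
step 2: S = H·P̄·Hᵀ + R = [38189367/414751 1638696/21829; 1638696/21829 1549597/21829]
step 2: K = P̄·Hᵀ·S⁻¹ = [39355442/373675455 -40589957/124558485; 70490666/124558485 -11800251/41519495]
step 2: x' = x̄ + K·y = [3238676/74735091, 42633461/24911697]
step 2: P' = (I − K·H)·P̄ = [192493667/373675455 70723796/124558485; 70723796/124558485 35323043/41519495]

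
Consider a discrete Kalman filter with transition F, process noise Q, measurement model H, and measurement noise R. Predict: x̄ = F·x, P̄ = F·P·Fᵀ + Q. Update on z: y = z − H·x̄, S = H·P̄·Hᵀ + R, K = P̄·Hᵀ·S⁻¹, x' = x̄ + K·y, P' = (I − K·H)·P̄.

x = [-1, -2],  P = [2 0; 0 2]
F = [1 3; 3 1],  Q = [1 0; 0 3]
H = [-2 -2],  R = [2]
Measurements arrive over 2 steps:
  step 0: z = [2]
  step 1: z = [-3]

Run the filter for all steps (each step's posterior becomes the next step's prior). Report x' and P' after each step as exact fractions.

step 0: x̄ = F·x = [-7, -5]
step 0: P̄ = F·P·Fᵀ + Q = [21 12; 12 23]
step 0: y = z − H·x̄ = [-22]
step 0: S = H·P̄·Hᵀ + R = [274]
step 0: K = P̄·Hᵀ·S⁻¹ = [-33/137; -35/137]
step 0: x' = x̄ + K·y = [-233/137, 85/137]
step 0: P' = (I − K·H)·P̄ = [699/137 -666/137; -666/137 701/137]
step 1: x̄ = F·x = [22/137, -614/137]
step 1: P̄ = F·P·Fᵀ + Q = [3149/137 -2460/137; -2460/137 3407/137]
step 1: y = z − H·x̄ = [-1595/137]
step 1: S = H·P̄·Hᵀ + R = [6818/137]
step 1: K = P̄·Hᵀ·S⁻¹ = [-689/3409; -947/3409]
step 1: x' = x̄ + K·y = [8569/3409, -4253/3409]
step 1: P' = (I − K·H)·P̄ = [71427/3409 -70738/3409; -70738/3409 71685/3409]

step 0: x' = [-233/137, 85/137], P' = [699/137 -666/137; -666/137 701/137]
step 1: x' = [8569/3409, -4253/3409], P' = [71427/3409 -70738/3409; -70738/3409 71685/3409]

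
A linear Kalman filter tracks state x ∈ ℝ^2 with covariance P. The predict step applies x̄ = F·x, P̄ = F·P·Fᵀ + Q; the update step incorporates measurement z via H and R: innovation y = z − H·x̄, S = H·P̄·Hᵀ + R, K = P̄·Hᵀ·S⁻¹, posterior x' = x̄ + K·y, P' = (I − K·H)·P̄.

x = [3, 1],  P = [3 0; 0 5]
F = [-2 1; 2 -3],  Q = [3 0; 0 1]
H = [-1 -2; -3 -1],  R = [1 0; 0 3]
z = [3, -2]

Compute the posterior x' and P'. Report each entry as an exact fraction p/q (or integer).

x' = [6700/5643, -119/57]
P' = [5663/11286 -20/57; -20/57 9/19]

x̄ = F·x = [-5, 3]
P̄ = F·P·Fᵀ + Q = [20 -27; -27 58]
y = z − H·x̄ = [4, -14]
S = H·P̄·Hᵀ + R = [145 -13; -13 79]
K = P̄·Hᵀ·S⁻¹ = [2257/11286 -4343/11286; -34/57 11/57]
x' = x̄ + K·y = [6700/5643, -119/57]
P' = (I − K·H)·P̄ = [5663/11286 -20/57; -20/57 9/19]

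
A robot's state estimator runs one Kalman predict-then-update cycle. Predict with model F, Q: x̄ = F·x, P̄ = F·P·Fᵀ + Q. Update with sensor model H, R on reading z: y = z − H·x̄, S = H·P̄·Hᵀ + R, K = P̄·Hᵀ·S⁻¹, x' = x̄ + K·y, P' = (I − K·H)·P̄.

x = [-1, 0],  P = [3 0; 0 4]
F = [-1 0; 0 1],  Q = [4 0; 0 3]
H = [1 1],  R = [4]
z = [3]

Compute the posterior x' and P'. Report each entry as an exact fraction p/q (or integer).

x' = [16/9, 7/9]
P' = [77/18 -49/18; -49/18 77/18]

x̄ = F·x = [1, 0]
P̄ = F·P·Fᵀ + Q = [7 0; 0 7]
y = z − H·x̄ = [2]
S = H·P̄·Hᵀ + R = [18]
K = P̄·Hᵀ·S⁻¹ = [7/18; 7/18]
x' = x̄ + K·y = [16/9, 7/9]
P' = (I − K·H)·P̄ = [77/18 -49/18; -49/18 77/18]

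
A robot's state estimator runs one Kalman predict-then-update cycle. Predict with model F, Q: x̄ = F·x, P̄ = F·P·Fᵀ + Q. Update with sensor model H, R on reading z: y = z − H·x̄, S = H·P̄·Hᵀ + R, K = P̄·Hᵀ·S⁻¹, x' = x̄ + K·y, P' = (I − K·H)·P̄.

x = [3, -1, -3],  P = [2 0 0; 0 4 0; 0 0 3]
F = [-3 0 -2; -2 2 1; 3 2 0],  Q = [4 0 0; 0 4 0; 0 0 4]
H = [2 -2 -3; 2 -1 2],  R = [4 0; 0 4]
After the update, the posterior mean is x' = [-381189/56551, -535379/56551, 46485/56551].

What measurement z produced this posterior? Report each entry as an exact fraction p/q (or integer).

x̄ = F·x = [-3, -11, 7]
P̄ = F·P·Fᵀ + Q = [34 6 -18; 6 31 4; -18 4 38]
S = H·P̄·Hᵀ + R = [822 -34; -34 139]
K = P̄·Hᵀ·S⁻¹ = [8087/56551 12556/56551; -4496/56551 -5575/56551; -10369/56551 12110/56551]
x' − x̄ = [-211536/56551, 86682/56551, -349372/56551] = K·y
y = (KᵀK)⁻¹·Kᵀ·(x' − x̄) = [8, -22]
z = y + H·x̄ = [8, -22] + [-5, 19] = [3, -3]

z = [3, -3]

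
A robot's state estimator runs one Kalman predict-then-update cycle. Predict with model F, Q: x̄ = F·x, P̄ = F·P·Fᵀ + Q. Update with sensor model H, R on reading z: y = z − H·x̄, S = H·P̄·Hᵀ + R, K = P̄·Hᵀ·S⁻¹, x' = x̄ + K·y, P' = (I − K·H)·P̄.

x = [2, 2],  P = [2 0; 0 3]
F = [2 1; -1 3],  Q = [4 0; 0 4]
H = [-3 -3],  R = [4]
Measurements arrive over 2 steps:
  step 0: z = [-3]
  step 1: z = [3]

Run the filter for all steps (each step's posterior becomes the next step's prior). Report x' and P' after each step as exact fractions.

step 0: x' = [768/263, -487/263], P' = [2145/263 -2105/263; -2105/263 2181/263]
step 1: x' = [651782/201797, -857247/201797], P' = [1788804/201797 -1808320/201797; -1808320/201797 1917056/201797]

step 0: x̄ = F·x = [6, 4]
step 0: P̄ = F·P·Fᵀ + Q = [15 5; 5 33]
step 0: y = z − H·x̄ = [27]
step 0: S = H·P̄·Hᵀ + R = [526]
step 0: K = P̄·Hᵀ·S⁻¹ = [-30/263; -57/263]
step 0: x' = x̄ + K·y = [768/263, -487/263]
step 0: P' = (I − K·H)·P̄ = [2145/263 -2105/263; -2105/263 2181/263]
step 1: x̄ = F·x = [1049/263, -2229/263]
step 1: P̄ = F·P·Fᵀ + Q = [3393/263 -8272/263; -8272/263 35456/263]
step 1: y = z − H·x̄ = [-2751/263]
step 1: S = H·P̄·Hᵀ + R = [201797/263]
step 1: K = P̄·Hᵀ·S⁻¹ = [14637/201797; -81552/201797]
step 1: x' = x̄ + K·y = [651782/201797, -857247/201797]
step 1: P' = (I − K·H)·P̄ = [1788804/201797 -1808320/201797; -1808320/201797 1917056/201797]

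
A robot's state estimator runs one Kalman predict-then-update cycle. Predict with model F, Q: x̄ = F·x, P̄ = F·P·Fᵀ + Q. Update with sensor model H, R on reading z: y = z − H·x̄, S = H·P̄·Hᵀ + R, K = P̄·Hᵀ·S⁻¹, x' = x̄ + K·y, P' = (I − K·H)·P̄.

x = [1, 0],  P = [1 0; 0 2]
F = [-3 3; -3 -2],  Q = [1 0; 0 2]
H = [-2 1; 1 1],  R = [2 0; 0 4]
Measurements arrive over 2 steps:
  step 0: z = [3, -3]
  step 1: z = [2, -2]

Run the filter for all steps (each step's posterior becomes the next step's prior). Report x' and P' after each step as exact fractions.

step 0: x̄ = F·x = [-3, -3]
step 0: P̄ = F·P·Fᵀ + Q = [28 -3; -3 19]
step 0: y = z − H·x̄ = [0, 3]
step 0: S = H·P̄·Hᵀ + R = [145 -34; -34 45]
step 0: K = P̄·Hᵀ·S⁻¹ = [-1805/5369 1619/5369; 1669/5369 3170/5369]
step 0: x' = x̄ + K·y = [-11250/5369, -6597/5369]
step 0: P' = (I − K·H)·P̄ = [3362/5369 3114/5369; 3114/5369 9566/5369]
step 1: x̄ = F·x = [13959/5369, 46944/5369]
step 1: P̄ = F·P·Fᵀ + Q = [65669/5369 -36480/5369; -36480/5369 116628/5369]
step 1: y = z − H·x̄ = [-1184/767, -71641/5369]
step 1: S = H·P̄·Hᵀ + R = [76566/767 3110/767; 3110/767 130813/5369]
step 1: K = P̄·Hᵀ·S⁻¹ = [-2103578/6485087 256733/926441; 2147118/6485087 516576/926441]
step 1: x' = x̄ + K·y = [-3871946/6485087, 5137728/6485087]
step 1: P' = (I − K·H)·P̄ = [3798560/6485087 3389964/6485087; 3389964/6485087 11074164/6485087]

step 0: x' = [-11250/5369, -6597/5369], P' = [3362/5369 3114/5369; 3114/5369 9566/5369]
step 1: x' = [-3871946/6485087, 5137728/6485087], P' = [3798560/6485087 3389964/6485087; 3389964/6485087 11074164/6485087]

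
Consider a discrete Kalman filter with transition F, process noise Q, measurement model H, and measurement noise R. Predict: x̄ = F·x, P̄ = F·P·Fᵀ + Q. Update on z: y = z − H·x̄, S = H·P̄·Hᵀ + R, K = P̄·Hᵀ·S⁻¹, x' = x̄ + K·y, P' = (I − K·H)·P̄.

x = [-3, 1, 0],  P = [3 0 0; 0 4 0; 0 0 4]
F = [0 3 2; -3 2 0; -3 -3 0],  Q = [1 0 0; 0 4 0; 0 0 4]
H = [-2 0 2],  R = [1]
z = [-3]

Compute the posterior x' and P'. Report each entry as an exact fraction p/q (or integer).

x̄ = F·x = [3, 11, 6]
P̄ = F·P·Fᵀ + Q = [53 24 -36; 24 47 3; -36 3 67]
y = z − H·x̄ = [-9]
S = H·P̄·Hᵀ + R = [769]
K = P̄·Hᵀ·S⁻¹ = [-178/769; -42/769; 206/769]
x' = x̄ + K·y = [3909/769, 8837/769, 2760/769]
P' = (I − K·H)·P̄ = [9073/769 10980/769 8984/769; 10980/769 34379/769 10959/769; 8984/769 10959/769 9087/769]

x' = [3909/769, 8837/769, 2760/769]
P' = [9073/769 10980/769 8984/769; 10980/769 34379/769 10959/769; 8984/769 10959/769 9087/769]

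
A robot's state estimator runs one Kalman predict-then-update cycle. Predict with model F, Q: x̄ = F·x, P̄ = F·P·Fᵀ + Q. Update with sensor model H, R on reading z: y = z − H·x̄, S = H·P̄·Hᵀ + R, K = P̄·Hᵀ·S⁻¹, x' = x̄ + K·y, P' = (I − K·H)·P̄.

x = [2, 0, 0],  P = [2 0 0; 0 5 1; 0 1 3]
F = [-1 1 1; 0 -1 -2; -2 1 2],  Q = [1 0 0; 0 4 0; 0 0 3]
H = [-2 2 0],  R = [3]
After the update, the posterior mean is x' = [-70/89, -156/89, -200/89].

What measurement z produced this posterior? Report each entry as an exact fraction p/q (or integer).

z = [-2]

x̄ = F·x = [-2, 0, -4]
P̄ = F·P·Fᵀ + Q = [13 -14 18; -14 25 -21; 18 -21 32]
S = H·P̄·Hᵀ + R = [267]
K = P̄·Hᵀ·S⁻¹ = [-18/89; 26/89; -26/89]
x' − x̄ = [108/89, -156/89, 156/89] = K·y
y = (KᵀK)⁻¹·Kᵀ·(x' − x̄) = [-6]
z = y + H·x̄ = [-6] + [4] = [-2]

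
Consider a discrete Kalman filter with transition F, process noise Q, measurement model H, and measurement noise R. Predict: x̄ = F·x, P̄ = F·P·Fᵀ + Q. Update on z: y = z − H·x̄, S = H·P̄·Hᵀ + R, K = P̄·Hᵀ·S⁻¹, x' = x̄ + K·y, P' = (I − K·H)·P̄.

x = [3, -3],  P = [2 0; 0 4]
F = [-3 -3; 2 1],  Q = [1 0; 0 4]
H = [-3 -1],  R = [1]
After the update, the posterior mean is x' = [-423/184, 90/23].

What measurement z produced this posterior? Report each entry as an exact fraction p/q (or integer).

z = [3]

x̄ = F·x = [0, 3]
P̄ = F·P·Fᵀ + Q = [55 -24; -24 16]
S = H·P̄·Hᵀ + R = [368]
K = P̄·Hᵀ·S⁻¹ = [-141/368; 7/46]
x' − x̄ = [-423/184, 21/23] = K·y
y = (KᵀK)⁻¹·Kᵀ·(x' − x̄) = [6]
z = y + H·x̄ = [6] + [-3] = [3]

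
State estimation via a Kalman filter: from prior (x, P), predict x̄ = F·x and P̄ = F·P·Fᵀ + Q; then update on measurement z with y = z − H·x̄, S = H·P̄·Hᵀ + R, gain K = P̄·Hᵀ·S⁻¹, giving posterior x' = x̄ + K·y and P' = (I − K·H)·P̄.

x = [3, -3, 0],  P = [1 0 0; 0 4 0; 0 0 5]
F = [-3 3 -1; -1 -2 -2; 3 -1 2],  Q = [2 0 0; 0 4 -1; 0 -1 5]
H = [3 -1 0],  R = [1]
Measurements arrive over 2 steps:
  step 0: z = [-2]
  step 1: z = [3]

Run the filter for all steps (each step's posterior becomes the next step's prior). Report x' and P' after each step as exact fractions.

step 0: x̄ = F·x = [-18, 3, 12]
step 0: P̄ = F·P·Fᵀ + Q = [52 -11 -31; -11 41 -16; -31 -16 38]
step 0: y = z − H·x̄ = [55]
step 0: S = H·P̄·Hᵀ + R = [576]
step 0: K = P̄·Hᵀ·S⁻¹ = [167/576; -37/288; -77/576]
step 0: x' = x̄ + K·y = [-1183/576, -1171/288, 2677/576]
step 0: P' = (I − K·H)·P̄ = [2063/576 3011/288 -4997/576; 3011/288 4535/144 -7457/288; -4997/576 -7457/288 15959/576]
step 1: x̄ = F·x = [-3077/288, 57/64, 4147/576]
step 1: P̄ = F·P·Fᵀ + Q = [37511/144 -1555/32 -46033/288; -1555/32 2839/64 597/64; -46033/288 597/64 66983/576]
step 1: y = z − H·x̄ = [6901/192]
step 1: S = H·P̄·Hᵀ + R = [171607/64]
step 1: K = P̄·Hᵀ·S⁻¹ = [159374/514821; -12169/171607; -93857/514821]
step 1: x' = x̄ + K·y = [683914/1544463, -853648/514821, 999173/1544463]
step 1: P' = (I − K·H)·P̄ = [5445763/1544463 5286389/514821 -13137571/1544463; 5286389/514821 5298558/171607 -13043714/514821; -13137571/1544463 -13043714/514821 41962738/1544463]

step 0: x' = [-1183/576, -1171/288, 2677/576], P' = [2063/576 3011/288 -4997/576; 3011/288 4535/144 -7457/288; -4997/576 -7457/288 15959/576]
step 1: x' = [683914/1544463, -853648/514821, 999173/1544463], P' = [5445763/1544463 5286389/514821 -13137571/1544463; 5286389/514821 5298558/171607 -13043714/514821; -13137571/1544463 -13043714/514821 41962738/1544463]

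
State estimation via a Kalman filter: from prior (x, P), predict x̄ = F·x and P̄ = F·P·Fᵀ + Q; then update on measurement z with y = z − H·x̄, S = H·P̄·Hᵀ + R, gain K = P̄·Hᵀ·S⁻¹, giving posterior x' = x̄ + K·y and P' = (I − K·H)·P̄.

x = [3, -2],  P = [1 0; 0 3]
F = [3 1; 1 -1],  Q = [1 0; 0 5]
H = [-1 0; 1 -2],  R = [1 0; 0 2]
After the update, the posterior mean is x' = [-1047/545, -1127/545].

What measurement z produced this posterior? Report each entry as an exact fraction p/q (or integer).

z = [3, 3]

x̄ = F·x = [7, 5]
P̄ = F·P·Fᵀ + Q = [13 0; 0 9]
S = H·P̄·Hᵀ + R = [14 -13; -13 51]
K = P̄·Hᵀ·S⁻¹ = [-494/545 13/545; -234/545 -252/545]
x' − x̄ = [-4862/545, -3852/545] = K·y
y = (KᵀK)⁻¹·Kᵀ·(x' − x̄) = [10, 6]
z = y + H·x̄ = [10, 6] + [-7, -3] = [3, 3]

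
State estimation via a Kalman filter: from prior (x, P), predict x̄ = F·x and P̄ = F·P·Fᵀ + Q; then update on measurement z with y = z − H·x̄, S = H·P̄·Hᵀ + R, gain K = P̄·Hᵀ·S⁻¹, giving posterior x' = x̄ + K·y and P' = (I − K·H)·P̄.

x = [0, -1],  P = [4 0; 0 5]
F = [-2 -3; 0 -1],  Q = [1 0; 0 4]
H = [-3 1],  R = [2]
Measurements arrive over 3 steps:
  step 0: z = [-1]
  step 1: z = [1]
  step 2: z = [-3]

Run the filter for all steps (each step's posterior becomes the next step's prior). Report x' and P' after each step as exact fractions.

step 0: x' = [240/479, 227/479], P' = [457/479 1029/479; 1029/479 3015/479]
step 1: x' = [-33986/105127, 15061/315381], P' = [85473/105127 180241/105127; 180241/105127 1565413/315381]
step 2: x' = [170085222/166057639, 12992515/166057639], P' = [134458825/166057639 283421145/166057639; 283421145/166057639 821251199/166057639]

step 0: x̄ = F·x = [3, 1]
step 0: P̄ = F·P·Fᵀ + Q = [62 15; 15 9]
step 0: y = z − H·x̄ = [7]
step 0: S = H·P̄·Hᵀ + R = [479]
step 0: K = P̄·Hᵀ·S⁻¹ = [-171/479; -36/479]
step 0: x' = x̄ + K·y = [240/479, 227/479]
step 0: P' = (I − K·H)·P̄ = [457/479 1029/479; 1029/479 3015/479]
step 1: x̄ = F·x = [-1161/479, -227/479]
step 1: P̄ = F·P·Fᵀ + Q = [41790/479 11103/479; 11103/479 4931/479]
step 1: y = z − H·x̄ = [-2777/479]
step 1: S = H·P̄·Hᵀ + R = [315381/479]
step 1: K = P̄·Hᵀ·S⁻¹ = [-38089/105127; -28378/315381]
step 1: x' = x̄ + K·y = [-33986/105127, 15061/315381]
step 1: P' = (I − K·H)·P̄ = [85473/105127 180241/105127; 180241/105127 1565413/315381]
step 2: x̄ = F·x = [52911/105127, -15061/315381]
step 2: P̄ = F·P·Fᵀ + Q = [7306150/105127 1925895/105127; 1925895/105127 2826937/315381]
step 2: y = z − H·x̄ = [-41353/28671]
step 2: S = H·P̄·Hᵀ + R = [15096149/28671]
step 2: K = P̄·Hᵀ·S⁻¹ = [-5452515/15096149; -1318738/15096149]
step 2: x' = x̄ + K·y = [170085222/166057639, 12992515/166057639]
step 2: P' = (I − K·H)·P̄ = [134458825/166057639 283421145/166057639; 283421145/166057639 821251199/166057639]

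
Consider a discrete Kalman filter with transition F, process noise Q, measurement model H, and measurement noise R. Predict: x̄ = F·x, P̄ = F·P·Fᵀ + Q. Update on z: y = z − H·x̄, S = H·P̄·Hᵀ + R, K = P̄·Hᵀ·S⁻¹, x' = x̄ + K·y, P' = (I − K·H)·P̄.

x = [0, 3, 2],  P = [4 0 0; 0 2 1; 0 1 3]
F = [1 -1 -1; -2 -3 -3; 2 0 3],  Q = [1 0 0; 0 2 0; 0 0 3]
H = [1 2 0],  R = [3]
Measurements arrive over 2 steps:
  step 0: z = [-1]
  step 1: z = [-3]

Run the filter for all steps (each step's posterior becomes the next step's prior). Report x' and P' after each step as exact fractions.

step 0: x' = [-39/23, 5/23, -78/23], P' = [3248/391 -1567/391 2540/391; -1567/391 1046/391 -1432/391; 2540/391 -1432/391 6322/391]
step 1: x' = [-117249/295486, -366831/295486, 399878/147743], P' = [3828283/295486 -1886717/295486 2764790/147743; -1886717/295486 1150381/295486 -1501390/147743; 2764790/147743 -1501390/147743 6178439/147743]

step 0: x̄ = F·x = [-5, -15, 6]
step 0: P̄ = F·P·Fᵀ + Q = [12 13 -4; 13 81 -52; -4 -52 46]
step 0: y = z − H·x̄ = [34]
step 0: S = H·P̄·Hᵀ + R = [391]
step 0: K = P̄·Hᵀ·S⁻¹ = [38/391; 175/391; -108/391]
step 0: x' = x̄ + K·y = [-39/23, 5/23, -78/23]
step 0: P' = (I − K·H)·P̄ = [3248/391 -1567/391 2540/391; -1567/391 1046/391 -1432/391; 2540/391 -1432/391 6322/391]
step 1: x̄ = F·x = [34/23, 297/23, -312/23]
step 1: P̄ = F·P·Fᵀ + Q = [6197/391 6043/391 -2500/391; 6043/391 65986/391 -78080/391; -2500/391 -78080/391 101543/391]
step 1: y = z − H·x̄ = [-697/23]
step 1: S = H·P̄·Hᵀ + R = [295486/391]
step 1: K = P̄·Hᵀ·S⁻¹ = [18283/295486; 138015/295486; -79330/147743]
step 1: x' = x̄ + K·y = [-117249/295486, -366831/295486, 399878/147743]
step 1: P' = (I − K·H)·P̄ = [3828283/295486 -1886717/295486 2764790/147743; -1886717/295486 1150381/295486 -1501390/147743; 2764790/147743 -1501390/147743 6178439/147743]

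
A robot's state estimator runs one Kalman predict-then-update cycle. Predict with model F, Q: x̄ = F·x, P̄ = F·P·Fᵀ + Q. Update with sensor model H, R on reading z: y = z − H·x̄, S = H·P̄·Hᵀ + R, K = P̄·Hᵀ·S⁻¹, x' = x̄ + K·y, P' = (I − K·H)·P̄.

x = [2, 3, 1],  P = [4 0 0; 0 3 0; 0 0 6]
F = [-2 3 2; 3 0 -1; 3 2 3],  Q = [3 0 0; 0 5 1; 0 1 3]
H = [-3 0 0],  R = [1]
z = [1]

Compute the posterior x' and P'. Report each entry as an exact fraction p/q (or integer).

x̄ = F·x = [7, 5, 15]
P̄ = F·P·Fᵀ + Q = [70 -36 30; -36 47 19; 30 19 105]
y = z − H·x̄ = [22]
S = H·P̄·Hᵀ + R = [631]
K = P̄·Hᵀ·S⁻¹ = [-210/631; 108/631; -90/631]
x' = x̄ + K·y = [-203/631, 5531/631, 7485/631]
P' = (I − K·H)·P̄ = [70/631 -36/631 30/631; -36/631 17993/631 21709/631; 30/631 21709/631 58155/631]

x' = [-203/631, 5531/631, 7485/631]
P' = [70/631 -36/631 30/631; -36/631 17993/631 21709/631; 30/631 21709/631 58155/631]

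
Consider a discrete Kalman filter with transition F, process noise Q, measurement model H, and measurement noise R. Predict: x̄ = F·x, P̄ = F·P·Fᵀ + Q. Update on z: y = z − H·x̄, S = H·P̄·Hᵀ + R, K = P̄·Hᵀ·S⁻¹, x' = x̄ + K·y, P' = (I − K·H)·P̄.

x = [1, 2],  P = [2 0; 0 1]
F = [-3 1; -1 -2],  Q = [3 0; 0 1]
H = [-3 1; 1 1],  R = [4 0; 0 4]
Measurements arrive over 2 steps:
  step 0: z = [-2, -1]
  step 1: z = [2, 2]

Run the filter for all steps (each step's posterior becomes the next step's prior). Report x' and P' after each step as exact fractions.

step 0: x' = [23/387, -1745/774], P' = [182/387 146/387; 146/387 704/387]
step 1: x' = [-10203/143872, 334011/143872], P' = [32151/71936 26633/71936; 26633/71936 142423/71936]

step 0: x̄ = F·x = [-1, -5]
step 0: P̄ = F·P·Fᵀ + Q = [22 4; 4 7]
step 0: y = z − H·x̄ = [0, 5]
step 0: S = H·P̄·Hᵀ + R = [185 -67; -67 41]
step 0: K = P̄·Hᵀ·S⁻¹ = [-100/387 82/387; 133/774 425/774]
step 0: x' = x̄ + K·y = [23/387, -1745/774]
step 0: P' = (I − K·H)·P̄ = [182/387 146/387; 146/387 704/387]
step 1: x̄ = F·x = [-1883/774, 574/129]
step 1: P̄ = F·P·Fᵀ + Q = [2627/387 -44/129; -44/129 441/43]
step 1: y = z − H·x̄ = [-2515/258, -13/774]
step 1: S = H·P̄·Hᵀ + R = [3328/43 -1216/129; -1216/129 7880/387]
step 1: K = P̄·Hᵀ·S⁻¹ = [-17455/71936 1837/8992; 15631/71936 5283/8992]
step 1: x' = x̄ + K·y = [-10203/143872, 334011/143872]
step 1: P' = (I − K·H)·P̄ = [32151/71936 26633/71936; 26633/71936 142423/71936]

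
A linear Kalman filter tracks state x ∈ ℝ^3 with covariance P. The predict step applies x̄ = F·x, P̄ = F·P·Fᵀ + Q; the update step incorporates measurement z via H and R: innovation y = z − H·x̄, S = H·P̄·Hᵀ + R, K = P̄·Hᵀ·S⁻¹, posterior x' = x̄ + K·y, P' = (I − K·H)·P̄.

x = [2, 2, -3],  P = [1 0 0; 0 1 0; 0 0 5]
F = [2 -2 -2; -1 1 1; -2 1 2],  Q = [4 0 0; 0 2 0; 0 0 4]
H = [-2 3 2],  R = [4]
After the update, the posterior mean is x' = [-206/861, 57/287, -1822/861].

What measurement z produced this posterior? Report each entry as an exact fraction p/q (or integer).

z = [-3]

x̄ = F·x = [6, -3, -8]
P̄ = F·P·Fᵀ + Q = [32 -14 -26; -14 9 13; -26 13 29]
S = H·P̄·Hᵀ + R = [861]
K = P̄·Hᵀ·S⁻¹ = [-158/861; 27/287; 149/861]
x' − x̄ = [-5372/861, 918/287, 5066/861] = K·y
y = (KᵀK)⁻¹·Kᵀ·(x' − x̄) = [34]
z = y + H·x̄ = [34] + [-37] = [-3]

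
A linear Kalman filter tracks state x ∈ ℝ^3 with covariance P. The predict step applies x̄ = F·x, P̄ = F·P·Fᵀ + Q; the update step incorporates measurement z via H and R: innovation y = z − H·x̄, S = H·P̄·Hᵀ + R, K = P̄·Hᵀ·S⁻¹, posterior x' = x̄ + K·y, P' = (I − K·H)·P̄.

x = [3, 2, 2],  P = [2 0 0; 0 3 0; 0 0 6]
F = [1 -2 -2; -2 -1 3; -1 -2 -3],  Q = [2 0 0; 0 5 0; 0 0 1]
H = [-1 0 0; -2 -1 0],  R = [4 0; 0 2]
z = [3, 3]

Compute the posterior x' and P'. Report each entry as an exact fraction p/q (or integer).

x̄ = F·x = [-5, -2, -13]
P̄ = F·P·Fᵀ + Q = [40 -34 46; -34 70 -44; 46 -44 69]
y = z − H·x̄ = [-2, -9]
S = H·P̄·Hᵀ + R = [44 46; 46 96]
K = P̄·Hᵀ·S⁻¹ = [-431/527 -46/527; 839/527 -413/527; -552/527 1/527]
x' = x̄ + K·y = [-1359/527, 985/527, -5756/527]
P' = (I − K·H)·P̄ = [1724/527 -3356/527 2208/527; -3356/527 7538/527 -4418/527; 2208/527 -4418/527 11019/527]

x' = [-1359/527, 985/527, -5756/527]
P' = [1724/527 -3356/527 2208/527; -3356/527 7538/527 -4418/527; 2208/527 -4418/527 11019/527]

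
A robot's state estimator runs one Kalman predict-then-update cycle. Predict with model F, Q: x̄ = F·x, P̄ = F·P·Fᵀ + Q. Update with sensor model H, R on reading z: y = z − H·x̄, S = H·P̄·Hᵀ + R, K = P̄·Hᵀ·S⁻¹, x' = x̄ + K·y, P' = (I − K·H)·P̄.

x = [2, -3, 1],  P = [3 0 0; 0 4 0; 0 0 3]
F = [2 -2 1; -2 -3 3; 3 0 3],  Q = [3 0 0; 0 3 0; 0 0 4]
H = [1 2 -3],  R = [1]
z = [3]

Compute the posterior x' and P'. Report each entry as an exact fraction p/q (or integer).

x̄ = F·x = [11, 8, 9]
P̄ = F·P·Fᵀ + Q = [34 21 27; 21 78 9; 27 9 58]
y = z − H·x̄ = [3]
S = H·P̄·Hᵀ + R = [683]
K = P̄·Hᵀ·S⁻¹ = [-5/683; 150/683; -129/683]
x' = x̄ + K·y = [7498/683, 5914/683, 5760/683]
P' = (I − K·H)·P̄ = [23197/683 15093/683 17796/683; 15093/683 30774/683 25497/683; 17796/683 25497/683 22973/683]

x' = [7498/683, 5914/683, 5760/683]
P' = [23197/683 15093/683 17796/683; 15093/683 30774/683 25497/683; 17796/683 25497/683 22973/683]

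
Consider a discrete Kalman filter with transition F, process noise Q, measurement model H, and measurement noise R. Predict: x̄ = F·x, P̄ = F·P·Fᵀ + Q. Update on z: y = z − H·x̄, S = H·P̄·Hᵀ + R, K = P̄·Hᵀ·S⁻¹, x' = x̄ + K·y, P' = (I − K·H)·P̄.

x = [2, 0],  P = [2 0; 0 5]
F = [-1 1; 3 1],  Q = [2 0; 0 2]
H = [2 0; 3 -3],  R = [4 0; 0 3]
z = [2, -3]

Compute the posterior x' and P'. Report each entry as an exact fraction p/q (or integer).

x̄ = F·x = [-2, 6]
P̄ = F·P·Fᵀ + Q = [9 -1; -1 25]
y = z − H·x̄ = [6, 21]
S = H·P̄·Hᵀ + R = [40 60; 60 327]
K = P̄·Hᵀ·S⁻¹ = [681/1580 1/79; 671/1580 -25/79]
x' = x̄ + K·y = [673/790, 1503/790]
P' = (I − K·H)·P̄ = [681/790 671/790; 671/790 921/790]

x' = [673/790, 1503/790]
P' = [681/790 671/790; 671/790 921/790]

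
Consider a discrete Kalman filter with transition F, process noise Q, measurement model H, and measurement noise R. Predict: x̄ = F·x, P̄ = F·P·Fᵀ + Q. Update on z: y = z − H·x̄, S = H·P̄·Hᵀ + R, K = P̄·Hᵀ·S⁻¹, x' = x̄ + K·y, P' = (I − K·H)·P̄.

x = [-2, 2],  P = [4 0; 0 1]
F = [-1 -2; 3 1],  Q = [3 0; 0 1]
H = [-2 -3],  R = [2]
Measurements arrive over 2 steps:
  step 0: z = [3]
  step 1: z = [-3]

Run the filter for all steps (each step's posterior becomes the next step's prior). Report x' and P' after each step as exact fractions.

step 0: x̄ = F·x = [-2, -4]
step 0: P̄ = F·P·Fᵀ + Q = [11 -14; -14 38]
step 0: y = z − H·x̄ = [-13]
step 0: S = H·P̄·Hᵀ + R = [220]
step 0: K = P̄·Hᵀ·S⁻¹ = [1/11; -43/110]
step 0: x' = x̄ + K·y = [-35/11, 119/110]
step 0: P' = (I − K·H)·P̄ = [101/11 -68/11; -68/11 241/55]
step 1: x̄ = F·x = [56/55, -931/110]
step 1: P̄ = F·P·Fᵀ + Q = [274/55 383/55; 383/55 2801/55]
step 1: y = z − H·x̄ = [-2899/110]
step 1: S = H·P̄·Hᵀ + R = [31011/55]
step 1: K = P̄·Hᵀ·S⁻¹ = [-1697/31011; -9169/31011]
step 1: x' = x̄ + K·y = [152597/62022, -20821/31011]
step 1: P' = (I − K·H)·P̄ = [102131/31011 -66956/31011; -66956/31011 50750/31011]

step 0: x' = [-35/11, 119/110], P' = [101/11 -68/11; -68/11 241/55]
step 1: x' = [152597/62022, -20821/31011], P' = [102131/31011 -66956/31011; -66956/31011 50750/31011]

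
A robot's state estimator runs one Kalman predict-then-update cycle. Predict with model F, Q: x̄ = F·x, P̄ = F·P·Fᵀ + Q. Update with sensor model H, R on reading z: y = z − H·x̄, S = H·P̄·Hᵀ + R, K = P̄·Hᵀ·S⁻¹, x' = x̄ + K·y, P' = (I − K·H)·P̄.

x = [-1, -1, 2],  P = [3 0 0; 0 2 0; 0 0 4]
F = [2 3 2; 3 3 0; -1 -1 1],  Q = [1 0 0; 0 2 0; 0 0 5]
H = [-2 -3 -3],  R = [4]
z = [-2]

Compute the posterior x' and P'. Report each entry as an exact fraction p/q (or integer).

x̄ = F·x = [-1, -6, 4]
P̄ = F·P·Fᵀ + Q = [47 36 -4; 36 47 -15; -4 -15 14]
y = z − H·x̄ = [-10]
S = H·P̄·Hᵀ + R = [855]
K = P̄·Hᵀ·S⁻¹ = [-2/9; -56/285; 11/855]
x' = x̄ + K·y = [11/9, -230/57, 662/171]
P' = (I − K·H)·P̄ = [43/9 -4/3 -14/9; -4/3 1329/95 -3659/285; -14/9 -3659/285 11849/855]

x' = [11/9, -230/57, 662/171]
P' = [43/9 -4/3 -14/9; -4/3 1329/95 -3659/285; -14/9 -3659/285 11849/855]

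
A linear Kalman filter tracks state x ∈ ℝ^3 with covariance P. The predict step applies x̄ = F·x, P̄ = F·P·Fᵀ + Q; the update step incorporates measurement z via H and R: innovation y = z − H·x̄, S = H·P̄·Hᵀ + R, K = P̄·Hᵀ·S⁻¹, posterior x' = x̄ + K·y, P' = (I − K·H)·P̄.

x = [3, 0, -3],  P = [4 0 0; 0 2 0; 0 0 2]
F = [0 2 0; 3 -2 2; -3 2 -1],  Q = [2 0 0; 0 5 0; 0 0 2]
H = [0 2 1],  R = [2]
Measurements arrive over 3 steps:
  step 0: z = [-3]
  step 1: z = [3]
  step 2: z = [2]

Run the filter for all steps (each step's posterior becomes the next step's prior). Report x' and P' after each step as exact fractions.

step 0: x̄ = F·x = [0, 3, -6]
step 0: P̄ = F·P·Fᵀ + Q = [10 -8 8; -8 57 -48; 8 -48 48]
step 0: y = z − H·x̄ = [-3]
step 0: S = H·P̄·Hᵀ + R = [86]
step 0: K = P̄·Hᵀ·S⁻¹ = [-4/43; 33/43; -24/43]
step 0: x' = x̄ + K·y = [12/43, 30/43, -186/43]
step 0: P' = (I − K·H)·P̄ = [398/43 -80/43 152/43; -80/43 273/43 -480/43; 152/43 -480/43 912/43]
step 1: x̄ = F·x = [60/43, -396/43, 210/43]
step 1: P̄ = F·P·Fᵀ + Q = [1178/43 -3492/43 2532/43; -3492/43 15161/43 -11706/43; 2532/43 -11706/43 9464/43]
step 1: y = z − H·x̄ = [711/43]
step 1: S = H·P̄·Hᵀ + R = [23370/43]
step 1: K = P̄·Hᵀ·S⁻¹ = [-742/3895; 9308/11685; -6974/11685]
step 1: x' = x̄ + K·y = [-6834/3895, 15432/3895, -19416/3895]
step 1: P' = (I − K·H)·P̄ = [29882/3895 4924/3895 -11332/3895; 4924/3895 90199/11685 -161782/11685; -11332/3895 -161782/11685 309616/11685]
step 2: x̄ = F·x = [30864/3895, -90198/3895, 70782/3895]
step 2: P̄ = F·P·Fᵀ + Q = [384166/11685 -919292/11685 198576/3895; -919292/11685 3173539/11685 -758102/3895; 198576/3895 -758102/3895 588828/3895]
step 2: y = z − H·x̄ = [117404/3895]
step 2: S = H·P̄·Hᵀ + R = [5386786/11685]
step 2: K = P̄·Hᵀ·S⁻¹ = [-621428/2693393; 2036386/2693393; -1391064/2693393]
step 2: x' = x̄ + K·y = [2611232/2693393, -990706/2693393, 7015986/2693393]
step 2: P' = (I − K·H)·P̄ = [22453102/2693393 4700036/2693393 -10642928/2693393; 4700036/2693393 21724591/2693393 -39376410/2693393; -10642928/2693393 -39376410/2693393 75970692/2693393]

step 0: x' = [12/43, 30/43, -186/43], P' = [398/43 -80/43 152/43; -80/43 273/43 -480/43; 152/43 -480/43 912/43]
step 1: x' = [-6834/3895, 15432/3895, -19416/3895], P' = [29882/3895 4924/3895 -11332/3895; 4924/3895 90199/11685 -161782/11685; -11332/3895 -161782/11685 309616/11685]
step 2: x' = [2611232/2693393, -990706/2693393, 7015986/2693393], P' = [22453102/2693393 4700036/2693393 -10642928/2693393; 4700036/2693393 21724591/2693393 -39376410/2693393; -10642928/2693393 -39376410/2693393 75970692/2693393]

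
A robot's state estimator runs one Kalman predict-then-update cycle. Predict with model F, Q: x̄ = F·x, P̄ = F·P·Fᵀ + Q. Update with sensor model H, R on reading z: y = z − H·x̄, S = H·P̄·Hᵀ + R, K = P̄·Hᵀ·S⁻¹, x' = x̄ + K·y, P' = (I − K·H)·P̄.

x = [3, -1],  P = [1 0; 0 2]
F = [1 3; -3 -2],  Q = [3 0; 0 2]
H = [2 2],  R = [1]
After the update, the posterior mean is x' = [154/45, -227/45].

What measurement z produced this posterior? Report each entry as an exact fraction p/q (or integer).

x̄ = F·x = [0, -7]
P̄ = F·P·Fᵀ + Q = [22 -15; -15 19]
S = H·P̄·Hᵀ + R = [45]
K = P̄·Hᵀ·S⁻¹ = [14/45; 8/45]
x' − x̄ = [154/45, 88/45] = K·y
y = (KᵀK)⁻¹·Kᵀ·(x' − x̄) = [11]
z = y + H·x̄ = [11] + [-14] = [-3]

z = [-3]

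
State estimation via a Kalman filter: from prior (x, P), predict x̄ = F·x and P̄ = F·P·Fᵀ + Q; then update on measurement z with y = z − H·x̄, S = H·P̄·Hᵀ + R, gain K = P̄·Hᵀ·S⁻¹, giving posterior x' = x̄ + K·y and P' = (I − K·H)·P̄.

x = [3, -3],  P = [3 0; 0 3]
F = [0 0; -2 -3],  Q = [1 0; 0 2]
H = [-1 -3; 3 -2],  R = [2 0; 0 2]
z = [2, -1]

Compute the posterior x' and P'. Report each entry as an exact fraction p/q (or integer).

x̄ = F·x = [0, 3]
P̄ = F·P·Fᵀ + Q = [1 0; 0 41]
y = z − H·x̄ = [11, 5]
S = H·P̄·Hᵀ + R = [372 243; 243 175]
K = P̄·Hᵀ·S⁻¹ = [-904/6051 453/2017; -533/2017 -205/2017]
x' = x̄ + K·y = [-3149/6051, -837/2017]
P' = (I − K·H)·P̄ = [1070/6051 82/2017; 82/2017 328/2017]

x' = [-3149/6051, -837/2017]
P' = [1070/6051 82/2017; 82/2017 328/2017]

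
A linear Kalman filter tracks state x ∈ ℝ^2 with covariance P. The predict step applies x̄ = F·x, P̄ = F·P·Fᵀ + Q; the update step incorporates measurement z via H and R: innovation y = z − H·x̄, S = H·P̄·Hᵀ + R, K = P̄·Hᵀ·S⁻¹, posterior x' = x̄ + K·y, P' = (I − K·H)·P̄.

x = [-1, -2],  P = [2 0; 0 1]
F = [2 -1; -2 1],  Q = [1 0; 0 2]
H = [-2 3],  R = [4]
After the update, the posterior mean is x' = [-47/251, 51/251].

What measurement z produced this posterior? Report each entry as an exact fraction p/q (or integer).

x̄ = F·x = [0, 0]
P̄ = F·P·Fᵀ + Q = [10 -9; -9 11]
S = H·P̄·Hᵀ + R = [251]
K = P̄·Hᵀ·S⁻¹ = [-47/251; 51/251]
x' − x̄ = [-47/251, 51/251] = K·y
y = (KᵀK)⁻¹·Kᵀ·(x' − x̄) = [1]
z = y + H·x̄ = [1] + [0] = [1]

z = [1]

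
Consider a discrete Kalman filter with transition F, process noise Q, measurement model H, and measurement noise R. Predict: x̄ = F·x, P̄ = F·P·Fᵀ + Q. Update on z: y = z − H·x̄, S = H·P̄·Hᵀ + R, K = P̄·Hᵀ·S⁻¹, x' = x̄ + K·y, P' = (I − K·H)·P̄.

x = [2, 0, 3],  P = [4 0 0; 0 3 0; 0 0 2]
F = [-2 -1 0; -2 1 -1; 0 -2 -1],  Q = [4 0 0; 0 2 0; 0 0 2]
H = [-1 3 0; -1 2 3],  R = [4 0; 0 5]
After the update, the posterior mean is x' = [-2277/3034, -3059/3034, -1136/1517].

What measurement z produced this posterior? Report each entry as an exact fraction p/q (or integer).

x̄ = F·x = [-4, -7, -3]
P̄ = F·P·Fᵀ + Q = [23 13 6; 13 23 -4; 6 -4 16]
S = H·P̄·Hᵀ + R = [156 42; 42 128]
K = P̄·Hᵀ·S⁻¹ = [583/9102 217/1517; 3143/9102 77/1517; -311/1517 505/1517]
x' − x̄ = [9859/3034, 18179/3034, 3415/1517] = K·y
y = (KᵀK)⁻¹·Kᵀ·(x' − x̄) = [15, 16]
z = y + H·x̄ = [15, 16] + [-17, -19] = [-2, -3]

z = [-2, -3]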